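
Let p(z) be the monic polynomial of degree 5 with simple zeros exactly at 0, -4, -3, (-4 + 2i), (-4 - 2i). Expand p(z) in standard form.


The polynomial is p(z) = ∏_{α ∈ S} (z − α), where S = {0, -4, -3, (-4 + 2i), (-4 - 2i)}.
Expanding the product yields: p(z) = z^5 + 15·z^4 + 88·z^3 + 236·z^2 + 240·z.
Note conjugate pairs combine to real quadratics: (z − (-4+2i))(z − (-4−2i)) = z² + 8z + 20.
The resulting polynomial has degree 5 and real coefficients as required.

p(z) = z^5 + 15·z^4 + 88·z^3 + 236·z^2 + 240·z.


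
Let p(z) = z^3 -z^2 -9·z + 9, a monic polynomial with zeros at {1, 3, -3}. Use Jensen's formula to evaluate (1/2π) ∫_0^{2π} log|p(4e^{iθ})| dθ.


Zeros: -3, 1, 3; r = 4.
Inside |z| < r: -3, 1, 3. Outside (|z| ≥ r): ∅.
p(0) = 9, so log|p(0)| = log(9) = 2.1972.
Apply Jensen: I(r) = log|p(0)| + Σ_k log(r/|z_k|), summed over zeros inside |z| < r.
  log(r/|z_k|) for z_k = 1: log(4/1) = 1.3863
  log(r/|z_k|) for z_k = 3: log(4/3) = 0.2877
  log(r/|z_k|) for z_k = -3: log(4/3) = 0.2877
Sum over inside zeros: 1.9617.
I(r) = log|p(0)| + (inside sum) = 2.1972 + 1.9617 = 4.1589.
Closed form (all zeros inside, monic): I(r) = n·log(r) = 3·log(4) = 4.1589. ✓

I(r) ≈ 4.1589.


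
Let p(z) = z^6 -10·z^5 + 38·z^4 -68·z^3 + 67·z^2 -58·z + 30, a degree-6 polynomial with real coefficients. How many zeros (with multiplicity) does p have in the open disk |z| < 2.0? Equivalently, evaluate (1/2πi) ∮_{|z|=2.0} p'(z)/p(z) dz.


The zeros of p are: 1, 3, (0 + 1i), (0 - 1i), (3 + 1i), (3 - 1i).
Their magnitudes are: 1, 3, 1, 1, 3.162, 3.162.
Zeros with |z| < R = 2.0: 1, (0 + 1i), (0 - 1i).
Count = 3.
By the argument principle, (1/2πi) ∮_{|z|=R} p'(z)/p(z) dz equals exactly this count.

Number of zeros inside |z| < 2.0: 3.


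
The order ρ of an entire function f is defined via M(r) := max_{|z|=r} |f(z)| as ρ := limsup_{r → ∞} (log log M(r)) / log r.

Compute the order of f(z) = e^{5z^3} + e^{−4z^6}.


Each summand is entire of order 3 and 6 respectively (as in the single-exponential case). The order of a sum is at most the max of the orders, so ρ ≤ 6. For the lower bound: on |z|=r choose arg z so that -4z^6 is real positive; then |e^{-4z^6}| = e^{4r^6} while |e^{5z^3}| ≤ e^{5r^3} = o(e^{4r^6}). So |f| ≥ e^{4r^6}(1 − o(1)) and ρ ≥ 6. Hence ρ = max(3, 6) = 6.
Therefore ρ = 6.

Order ρ = 6.


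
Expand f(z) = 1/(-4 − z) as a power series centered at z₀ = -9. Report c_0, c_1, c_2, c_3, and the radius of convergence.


Let w = z − z₀, so z = z₀ + w.
Then -4 − z = -4 − (z₀ + w) = (-4 − z₀) − w = 5 − w.
f(z) = 1/(5 − w) = (1/(5)) · 1/(1 − w/(5)) = Σ_{n≥0} w^n / (5)^(n+1).
So c_n = 1/(5)^(n+1):
  c_0 = 1/(5)^1 = 1/5.
  c_1 = 1/(5)^2 = 1/25.
  c_2 = 1/(5)^3 = 1/125.
  c_3 = 1/(5)^4 = 1/625.
The series is valid for |w/d| < 1, i.e. |z − z₀| < |d|.
Radius of convergence: R = |-4 − z₀| = |5| = 5 (distance from z₀ to the singularity z = -4).

c_0 = 1/5, c_1 = 1/25, c_2 = 1/125, c_3 = 1/625; R = 5.


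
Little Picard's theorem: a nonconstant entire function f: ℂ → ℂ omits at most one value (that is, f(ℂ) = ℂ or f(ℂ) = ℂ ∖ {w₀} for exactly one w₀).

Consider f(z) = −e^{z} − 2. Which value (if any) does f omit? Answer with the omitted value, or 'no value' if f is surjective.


Little Picard bounds the complement of f(ℂ) to at most one point.
e^{z} is never zero on ℂ, so -1·e^{z} takes every value in ℂ ∖ {0}. Adding -2 shifts the range to ℂ ∖ {-2}. Thus f omits exactly the value -2.

Omitted value: -2.


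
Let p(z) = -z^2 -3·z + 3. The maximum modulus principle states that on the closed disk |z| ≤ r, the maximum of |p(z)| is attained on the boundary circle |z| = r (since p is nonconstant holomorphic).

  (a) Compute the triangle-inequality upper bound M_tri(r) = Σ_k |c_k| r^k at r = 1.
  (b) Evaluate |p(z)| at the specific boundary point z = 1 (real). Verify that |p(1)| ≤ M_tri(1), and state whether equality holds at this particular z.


Coefficients: c_0 = 3, c_1 = -3, c_2 = -1. Radius r = 1.
Part (a). Triangle bound: M_tri(r) = Σ_k |c_k| r^k
  = |3|·1^0 + |-3|·1^1 + |-1|·1^2
  = 3 + 3 + 1 = 7.
This bounds M(r) := max_{|z|=r} |p(z)| from above; equality holds iff all terms c_k z^k can be made to align in phase at a single z on |z|=r.
Part (b). At z = 1 (real, on the circle |z| = r):
  p(1) = (3)·1^0 + (-3)·1^1 + (-1)·1^2 = -1.
  |p(1)| = 1.
Check: |p(1)| = 1 ≤ 7 = M_tri(1). ✓ Equality does not hold at z = 1 (the coefficients have mixed signs, so the terms do not all align in phase there).

M_tri(1) = 7; |p(1)| = 1; equality at z=1: no.


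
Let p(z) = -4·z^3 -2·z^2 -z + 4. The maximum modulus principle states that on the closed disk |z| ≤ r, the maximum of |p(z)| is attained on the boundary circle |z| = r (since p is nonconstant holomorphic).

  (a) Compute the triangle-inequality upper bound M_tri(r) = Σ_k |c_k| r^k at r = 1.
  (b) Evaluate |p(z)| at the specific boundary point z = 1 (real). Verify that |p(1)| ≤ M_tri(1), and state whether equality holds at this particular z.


Coefficients: c_0 = 4, c_1 = -1, c_2 = -2, c_3 = -4. Radius r = 1.
Part (a). Triangle bound: M_tri(r) = Σ_k |c_k| r^k
  = |4|·1^0 + |-1|·1^1 + |-2|·1^2 + |-4|·1^3
  = 4 + 1 + 2 + 4 = 11.
This bounds M(r) := max_{|z|=r} |p(z)| from above; equality holds iff all terms c_k z^k can be made to align in phase at a single z on |z|=r.
Part (b). At z = 1 (real, on the circle |z| = r):
  p(1) = (4)·1^0 + (-1)·1^1 + (-2)·1^2 + (-4)·1^3 = -3.
  |p(1)| = 3.
Check: |p(1)| = 3 ≤ 11 = M_tri(1). ✓ Equality does not hold at z = 1 (the coefficients have mixed signs, so the terms do not all align in phase there).

M_tri(1) = 11; |p(1)| = 3; equality at z=1: no.


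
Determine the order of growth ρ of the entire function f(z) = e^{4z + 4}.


|e^{4z + 4}| = e^{Re(4·z) + 4} ≤ e^{4|z|^1 + 4} = e^{4r^1 + 4} on |z| = r, so ρ ≤ 1. Choosing z on |z|=r so that 4·z is real positive (always possible by picking arg z appropriately) gives |f(z)| = e^{4r^1 + 4}, matching the bound. The additive constant 4 does not affect log log M(r) ~ 1·log r. Hence ρ = 1.
Therefore ρ = 1.

Order ρ = 1.


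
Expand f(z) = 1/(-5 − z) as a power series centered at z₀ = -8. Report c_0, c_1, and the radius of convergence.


Let w = z − z₀, so z = z₀ + w.
Then -5 − z = -5 − (z₀ + w) = (-5 − z₀) − w = 3 − w.
f(z) = 1/(3 − w) = (1/(3)) · 1/(1 − w/(3)) = Σ_{n≥0} w^n / (3)^(n+1).
So c_n = 1/(3)^(n+1):
  c_0 = 1/(3)^1 = 1/3.
  c_1 = 1/(3)^2 = 1/9.
The series is valid for |w/d| < 1, i.e. |z − z₀| < |d|.
Radius of convergence: R = |-5 − z₀| = |3| = 3 (distance from z₀ to the singularity z = -5).

c_0 = 1/3, c_1 = 1/9; R = 3.


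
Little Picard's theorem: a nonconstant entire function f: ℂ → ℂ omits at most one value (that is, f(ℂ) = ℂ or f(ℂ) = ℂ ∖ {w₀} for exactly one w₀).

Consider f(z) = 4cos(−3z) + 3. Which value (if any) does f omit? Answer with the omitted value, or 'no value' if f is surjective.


Little Picard bounds the complement of f(ℂ) to at most one point.
cos is entire and surjective onto ℂ: for every w ∈ ℂ, cos(ζ) = w has a solution ζ ∈ ℂ (e.g., via the complex inverse arccos). With ζ = −3z this gives z = ζ/(-3). Then 4·cos(−3z) takes every value in 4·ℂ = ℂ, and adding 3 is a bijection of ℂ. So f is surjective and omits no value. (Note: only on the real line is cos bounded by [−1, 1].)

Omitted value: no value.


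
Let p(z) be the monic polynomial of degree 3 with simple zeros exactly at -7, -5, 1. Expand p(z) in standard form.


The polynomial is p(z) = ∏_{α ∈ S} (z − α), where S = {-7, -5, 1}.
Expanding the product yields: p(z) = z^3 + 11·z^2 + 23·z -35.
The resulting polynomial has degree 3 and real coefficients as required.

p(z) = z^3 + 11·z^2 + 23·z -35.


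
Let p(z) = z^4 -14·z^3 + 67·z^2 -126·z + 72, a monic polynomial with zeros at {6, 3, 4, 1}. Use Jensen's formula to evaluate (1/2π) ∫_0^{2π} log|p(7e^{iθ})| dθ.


Zeros: 1, 3, 4, 6; r = 7.
Inside |z| < r: 1, 3, 4, 6. Outside (|z| ≥ r): ∅.
p(0) = 72, so log|p(0)| = log(72) = 4.2767.
Apply Jensen: I(r) = log|p(0)| + Σ_k log(r/|z_k|), summed over zeros inside |z| < r.
  log(r/|z_k|) for z_k = 6: log(7/6) = 0.1542
  log(r/|z_k|) for z_k = 3: log(7/3) = 0.8473
  log(r/|z_k|) for z_k = 4: log(7/4) = 0.5596
  log(r/|z_k|) for z_k = 1: log(7/1) = 1.9459
Sum over inside zeros: 3.5070.
I(r) = log|p(0)| + (inside sum) = 4.2767 + 3.5070 = 7.7836.
Closed form (all zeros inside, monic): I(r) = n·log(r) = 4·log(7) = 7.7836. ✓

I(r) ≈ 7.7836.


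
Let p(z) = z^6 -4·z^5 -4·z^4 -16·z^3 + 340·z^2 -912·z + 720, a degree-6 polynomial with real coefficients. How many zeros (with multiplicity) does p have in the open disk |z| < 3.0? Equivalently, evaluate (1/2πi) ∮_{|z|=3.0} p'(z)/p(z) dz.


The zeros of p are: (3 + 1i), (3 - 1i), (-3 + 3i), (-3 - 3i), 2, 2.
Their magnitudes are: 3.162, 3.162, 4.243, 4.243, 2, 2.
Zeros with |z| < R = 3.0: 2, 2.
Count = 2.
By the argument principle, (1/2πi) ∮_{|z|=R} p'(z)/p(z) dz equals exactly this count.

Number of zeros inside |z| < 3.0: 2.


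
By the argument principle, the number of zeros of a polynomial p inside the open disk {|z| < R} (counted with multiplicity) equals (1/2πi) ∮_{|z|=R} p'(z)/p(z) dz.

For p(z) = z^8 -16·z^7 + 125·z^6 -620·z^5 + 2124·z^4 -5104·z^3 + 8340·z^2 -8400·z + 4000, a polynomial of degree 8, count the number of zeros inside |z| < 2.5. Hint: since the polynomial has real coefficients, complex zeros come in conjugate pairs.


The zeros of p are: (3 + 1i), (3 - 1i), (1 + 3i), (1 - 3i), (2 + 2i), (2 - 2i), (2 + 1i), (2 - 1i).
Their magnitudes are: 3.162, 3.162, 3.162, 3.162, 2.828, 2.828, 2.236, 2.236.
Zeros with |z| < R = 2.5: (2 + 1i), (2 - 1i).
Count = 2.
By the argument principle, (1/2πi) ∮_{|z|=R} p'(z)/p(z) dz equals exactly this count.

Number of zeros inside |z| < 2.5: 2.


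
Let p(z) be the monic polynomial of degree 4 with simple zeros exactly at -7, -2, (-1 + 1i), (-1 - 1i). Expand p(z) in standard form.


The polynomial is p(z) = ∏_{α ∈ S} (z − α), where S = {-7, -2, (-1 + 1i), (-1 - 1i)}.
Expanding the product yields: p(z) = z^4 + 11·z^3 + 34·z^2 + 46·z + 28.
Note conjugate pairs combine to real quadratics: (z − (-1+1i))(z − (-1−1i)) = z² + 2z + 2.
The resulting polynomial has degree 4 and real coefficients as required.

p(z) = z^4 + 11·z^3 + 34·z^2 + 46·z + 28.


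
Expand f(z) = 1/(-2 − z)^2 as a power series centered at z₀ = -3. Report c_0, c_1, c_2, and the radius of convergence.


Let w = z − z₀, so z = z₀ + w.
Then -2 − z = -2 − (z₀ + w) = (-2 − z₀) − w = 1 − w.
f(z) = 1/(1 − w)^2 = (1/(1)^2) · (1 − w/(1))^{−2}.
By the binomial series (1−u)^{−2} = Σ_{n≥0} C(n+1, 1) u^n for |u|<1, with u = w/(1):
  c_n = C(n+1, 1) / (1)^(n+2).
  c_0 = 1/(1)^2 = 1.
  c_1 = 2/(1)^3 = 2.
  c_2 = 3/(1)^4 = 3.
The series is valid for |w/d| < 1, i.e. |z − z₀| < |d|.
Radius of convergence: R = |-2 − z₀| = |1| = 1 (distance from z₀ to the singularity z = -2).

c_0 = 1, c_1 = 2, c_2 = 3; R = 1.


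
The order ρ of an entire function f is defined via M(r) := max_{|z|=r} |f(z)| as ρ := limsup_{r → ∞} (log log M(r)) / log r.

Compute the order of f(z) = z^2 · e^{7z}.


M(r) = max_{|z|=r} |1|·|z|^2·|e^{7z}| = 1·r^2 · e^{7r^1} (the factors attain their maxima compatibly on |z|=r). Then log M(r) = log 1 + 2·log r + 7r^1, dominated by the last term, so log log M(r) ~ 1·log r. The polynomial factor 1z^2 contributes only a log r term and does not affect the order. ρ = 1.
Therefore ρ = 1.

Order ρ = 1.


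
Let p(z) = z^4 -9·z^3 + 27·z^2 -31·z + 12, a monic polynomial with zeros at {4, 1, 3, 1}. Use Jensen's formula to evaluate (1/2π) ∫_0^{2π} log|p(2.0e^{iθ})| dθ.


Zeros: 1, 1, 3, 4; r = 2.0.
Inside |z| < r: 1, 1. Outside (|z| ≥ r): 3, 4.
p(0) = 12, so log|p(0)| = log(12) = 2.4849.
Apply Jensen: I(r) = log|p(0)| + Σ_k log(r/|z_k|), summed over zeros inside |z| < r.
  log(r/|z_k|) for z_k = 1: log(2.0/1) = 0.6931
  log(r/|z_k|) for z_k = 1: log(2.0/1) = 0.6931
  Outside zeros (3, 4) contribute nothing to the Jensen sum.
Sum over inside zeros: 1.3863.
I(r) = log|p(0)| + (inside sum) = 2.4849 + 1.3863 = 3.8712.
Note: since some zeros are outside |z| ≤ r, the simplified n·log(r) form does NOT apply — only the inside zeros contribute.

I(r) ≈ 3.8712.


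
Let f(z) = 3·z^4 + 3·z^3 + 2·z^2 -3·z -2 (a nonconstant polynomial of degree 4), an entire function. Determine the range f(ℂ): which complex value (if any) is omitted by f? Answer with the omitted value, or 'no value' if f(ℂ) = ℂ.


Little Picard bounds the complement of f(ℂ) to at most one point.
For every w ∈ ℂ, the equation p(z) − w = 0 is a nonconstant polynomial in z and hence has at least one root by the fundamental theorem of algebra. So p is surjective onto ℂ, omitting no value.

Omitted value: no value.


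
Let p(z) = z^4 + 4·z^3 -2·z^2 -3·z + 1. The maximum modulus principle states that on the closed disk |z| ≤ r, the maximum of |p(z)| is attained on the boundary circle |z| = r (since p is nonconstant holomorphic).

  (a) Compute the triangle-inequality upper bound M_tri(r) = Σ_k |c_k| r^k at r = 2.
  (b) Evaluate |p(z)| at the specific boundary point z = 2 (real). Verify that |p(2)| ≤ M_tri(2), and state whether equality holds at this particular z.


Coefficients: c_0 = 1, c_1 = -3, c_2 = -2, c_3 = 4, c_4 = 1. Radius r = 2.
Part (a). Triangle bound: M_tri(r) = Σ_k |c_k| r^k
  = |1|·2^0 + |-3|·2^1 + |-2|·2^2 + |4|·2^3 + |1|·2^4
  = 1 + 6 + 8 + 32 + 16 = 63.
This bounds M(r) := max_{|z|=r} |p(z)| from above; equality holds iff all terms c_k z^k can be made to align in phase at a single z on |z|=r.
Part (b). At z = 2 (real, on the circle |z| = r):
  p(2) = (1)·2^0 + (-3)·2^1 + (-2)·2^2 + (4)·2^3 + (1)·2^4 = 35.
  |p(2)| = 35.
Check: |p(2)| = 35 ≤ 63 = M_tri(2). ✓ Equality does not hold at z = 2 (the coefficients have mixed signs, so the terms do not all align in phase there).

M_tri(2) = 63; |p(2)| = 35; equality at z=2: no.


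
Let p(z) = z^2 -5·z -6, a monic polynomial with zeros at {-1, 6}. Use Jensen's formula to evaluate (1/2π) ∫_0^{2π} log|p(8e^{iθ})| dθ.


Zeros: -1, 6; r = 8.
Inside |z| < r: -1, 6. Outside (|z| ≥ r): ∅.
p(0) = -6, so log|p(0)| = log(6) = 1.7918.
Apply Jensen: I(r) = log|p(0)| + Σ_k log(r/|z_k|), summed over zeros inside |z| < r.
  log(r/|z_k|) for z_k = -1: log(8/1) = 2.0794
  log(r/|z_k|) for z_k = 6: log(8/6) = 0.2877
Sum over inside zeros: 2.3671.
I(r) = log|p(0)| + (inside sum) = 1.7918 + 2.3671 = 4.1589.
Closed form (all zeros inside, monic): I(r) = n·log(r) = 2·log(8) = 4.1589. ✓

I(r) ≈ 4.1589.


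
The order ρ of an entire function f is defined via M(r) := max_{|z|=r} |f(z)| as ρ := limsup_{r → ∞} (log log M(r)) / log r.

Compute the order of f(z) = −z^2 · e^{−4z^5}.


M(r) = max_{|z|=r} |-1|·|z|^2·|e^{−4z^5}| = 1·r^2 · e^{4r^5} (the factors attain their maxima compatibly on |z|=r). Then log M(r) = log 1 + 2·log r + 4r^5, dominated by the last term, so log log M(r) ~ 5·log r. The polynomial factor -1z^2 contributes only a log r term and does not affect the order. ρ = 5.
Therefore ρ = 5.

Order ρ = 5.


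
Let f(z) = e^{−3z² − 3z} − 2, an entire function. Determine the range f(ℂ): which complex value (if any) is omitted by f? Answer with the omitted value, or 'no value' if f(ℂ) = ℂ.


Little Picard bounds the complement of f(ℂ) to at most one point.
The exponent g(z) = −3z² − 3z is a nonconstant polynomial, hence surjective onto ℂ. So e^{g(z)} takes every value in {e^w : w ∈ ℂ} = ℂ ∖ {0}. Adding -2 shifts the range to ℂ ∖ {-2}. f omits exactly -2.

Omitted value: -2.


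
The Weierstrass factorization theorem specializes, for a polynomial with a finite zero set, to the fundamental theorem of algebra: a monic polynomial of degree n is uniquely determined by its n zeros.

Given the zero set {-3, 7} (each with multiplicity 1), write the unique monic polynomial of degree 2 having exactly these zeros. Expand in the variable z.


The polynomial is p(z) = ∏_{α ∈ S} (z − α), where S = {-3, 7}.
Expanding the product yields: p(z) = z^2 -4·z -21.
The resulting polynomial has degree 2 and real coefficients as required.

p(z) = z^2 -4·z -21.


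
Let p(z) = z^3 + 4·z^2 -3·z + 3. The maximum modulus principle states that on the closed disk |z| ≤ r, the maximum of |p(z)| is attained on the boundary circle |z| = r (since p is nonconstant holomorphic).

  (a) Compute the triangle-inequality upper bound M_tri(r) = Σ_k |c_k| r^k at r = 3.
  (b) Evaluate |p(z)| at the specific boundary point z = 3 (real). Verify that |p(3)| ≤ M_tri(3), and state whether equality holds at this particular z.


Coefficients: c_0 = 3, c_1 = -3, c_2 = 4, c_3 = 1. Radius r = 3.
Part (a). Triangle bound: M_tri(r) = Σ_k |c_k| r^k
  = |3|·3^0 + |-3|·3^1 + |4|·3^2 + |1|·3^3
  = 3 + 9 + 36 + 27 = 75.
This bounds M(r) := max_{|z|=r} |p(z)| from above; equality holds iff all terms c_k z^k can be made to align in phase at a single z on |z|=r.
Part (b). At z = 3 (real, on the circle |z| = r):
  p(3) = (3)·3^0 + (-3)·3^1 + (4)·3^2 + (1)·3^3 = 57.
  |p(3)| = 57.
Check: |p(3)| = 57 ≤ 75 = M_tri(3). ✓ Equality does not hold at z = 3 (the coefficients have mixed signs, so the terms do not all align in phase there).

M_tri(3) = 75; |p(3)| = 57; equality at z=3: no.


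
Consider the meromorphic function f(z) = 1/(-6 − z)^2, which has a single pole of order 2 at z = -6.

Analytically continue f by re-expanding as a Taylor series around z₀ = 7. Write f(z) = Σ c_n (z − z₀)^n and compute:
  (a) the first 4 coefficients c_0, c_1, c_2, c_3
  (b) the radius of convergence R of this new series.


Let w = z − z₀, so z = z₀ + w.
Then -6 − z = -6 − (z₀ + w) = (-6 − z₀) − w = -13 − w.
f(z) = 1/(-13 − w)^2 = (1/(-13)^2) · (1 − w/(-13))^{−2}.
By the binomial series (1−u)^{−2} = Σ_{n≥0} C(n+1, 1) u^n for |u|<1, with u = w/(-13):
  c_n = C(n+1, 1) / (-13)^(n+2).
  c_0 = 1/(-13)^2 = 1/169.
  c_1 = 2/(-13)^3 = -2/2197.
  c_2 = 3/(-13)^4 = 3/28561.
  c_3 = 4/(-13)^5 = -4/371293.
The series is valid for |w/d| < 1, i.e. |z − z₀| < |d|.
Radius of convergence: R = |-6 − z₀| = |-13| = 13 (distance from z₀ to the singularity z = -6).

c_0 = 1/169, c_1 = -2/2197, c_2 = 3/28561, c_3 = -4/371293; R = 13.


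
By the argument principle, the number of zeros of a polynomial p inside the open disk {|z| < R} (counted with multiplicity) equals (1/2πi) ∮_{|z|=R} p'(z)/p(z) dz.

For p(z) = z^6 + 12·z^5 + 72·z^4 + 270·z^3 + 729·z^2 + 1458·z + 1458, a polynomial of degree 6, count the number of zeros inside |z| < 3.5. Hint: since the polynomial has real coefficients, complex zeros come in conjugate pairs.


The zeros of p are: (0 + 3i), (0 - 3i), -3, -3, (-3 + 3i), (-3 - 3i).
Their magnitudes are: 3, 3, 3, 3, 4.243, 4.243.
Zeros with |z| < R = 3.5: (0 + 3i), (0 - 3i), -3, -3.
Count = 4.
By the argument principle, (1/2πi) ∮_{|z|=R} p'(z)/p(z) dz equals exactly this count.

Number of zeros inside |z| < 3.5: 4.


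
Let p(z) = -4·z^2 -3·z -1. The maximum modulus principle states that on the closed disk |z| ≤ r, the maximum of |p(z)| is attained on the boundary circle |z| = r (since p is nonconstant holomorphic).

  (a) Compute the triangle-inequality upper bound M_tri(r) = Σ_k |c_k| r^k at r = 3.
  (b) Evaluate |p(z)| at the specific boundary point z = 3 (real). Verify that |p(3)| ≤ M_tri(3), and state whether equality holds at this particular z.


Coefficients: c_0 = -1, c_1 = -3, c_2 = -4. Radius r = 3.
Part (a). Triangle bound: M_tri(r) = Σ_k |c_k| r^k
  = |-1|·3^0 + |-3|·3^1 + |-4|·3^2
  = 1 + 9 + 36 = 46.
This bounds M(r) := max_{|z|=r} |p(z)| from above; equality holds iff all terms c_k z^k can be made to align in phase at a single z on |z|=r.
Part (b). At z = 3 (real, on the circle |z| = r):
  p(3) = (-1)·3^0 + (-3)·3^1 + (-4)·3^2 = -46.
  |p(3)| = 46.
Since all nonzero coefficients share the same sign, |p(3)| = 46 = M_tri(3); the triangle bound is attained at z = 3, so in fact M(r) = 46.

M_tri(3) = 46; |p(3)| = 46; equality at z=3: yes.


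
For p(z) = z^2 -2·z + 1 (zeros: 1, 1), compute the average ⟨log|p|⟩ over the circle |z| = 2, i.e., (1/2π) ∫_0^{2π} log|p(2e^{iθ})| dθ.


Zeros: 1, 1; r = 2.
Inside |z| < r: 1, 1. Outside (|z| ≥ r): ∅.
p(0) = 1, so log|p(0)| = log(1) = 0.0000.
Apply Jensen: I(r) = log|p(0)| + Σ_k log(r/|z_k|), summed over zeros inside |z| < r.
  log(r/|z_k|) for z_k = 1: log(2/1) = 0.6931
  log(r/|z_k|) for z_k = 1: log(2/1) = 0.6931
Sum over inside zeros: 1.3863.
I(r) = log|p(0)| + (inside sum) = 0.0000 + 1.3863 = 1.3863.
Closed form (all zeros inside, monic): I(r) = n·log(r) = 2·log(2) = 1.3863. ✓

I(r) ≈ 1.3863.


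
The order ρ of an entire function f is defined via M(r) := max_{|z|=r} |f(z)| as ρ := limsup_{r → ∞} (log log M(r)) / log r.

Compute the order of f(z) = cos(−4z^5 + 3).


Write cos(w) = (e^{iw} ± e^{−iw})/(2 or 2i), so |cos(w)| ≤ e^{|w|}. With w = −4z^5 + 3, |w| ≤ 4r^5 + 3 on |z|=r, giving M(r) ≤ e^{4r^5 + 3} and ρ ≤ 5. For the lower bound, choose z on |z|=r with -4z^5 purely imaginary of modulus 4r^5; then |cos(−4z^5 + 3)| grows like e^{4r^5}/2, so ρ ≥ 5. Hence ρ = 5.
Therefore ρ = 5.

Order ρ = 5.


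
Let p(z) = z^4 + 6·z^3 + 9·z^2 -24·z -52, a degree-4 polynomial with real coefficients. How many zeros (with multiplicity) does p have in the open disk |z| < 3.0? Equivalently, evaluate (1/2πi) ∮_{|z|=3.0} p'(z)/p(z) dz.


The zeros of p are: -2, (-3 + 2i), (-3 - 2i), 2.
Their magnitudes are: 2, 3.606, 3.606, 2.
Zeros with |z| < R = 3.0: -2, 2.
Count = 2.
By the argument principle, (1/2πi) ∮_{|z|=R} p'(z)/p(z) dz equals exactly this count.

Number of zeros inside |z| < 3.0: 2.


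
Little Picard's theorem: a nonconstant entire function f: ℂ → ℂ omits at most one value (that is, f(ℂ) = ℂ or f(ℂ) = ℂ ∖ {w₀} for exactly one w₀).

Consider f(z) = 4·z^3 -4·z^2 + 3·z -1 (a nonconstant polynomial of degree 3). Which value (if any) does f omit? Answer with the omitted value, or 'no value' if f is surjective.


Little Picard bounds the complement of f(ℂ) to at most one point.
For every w ∈ ℂ, the equation p(z) − w = 0 is a nonconstant polynomial in z and hence has at least one root by the fundamental theorem of algebra. So p is surjective onto ℂ, omitting no value.

Omitted value: no value.


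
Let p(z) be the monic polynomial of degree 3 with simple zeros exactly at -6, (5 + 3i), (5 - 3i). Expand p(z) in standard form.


The polynomial is p(z) = ∏_{α ∈ S} (z − α), where S = {-6, (5 + 3i), (5 - 3i)}.
Expanding the product yields: p(z) = z^3 -4·z^2 -26·z + 204.
Note conjugate pairs combine to real quadratics: (z − (5+3i))(z − (5−3i)) = z² − 10z + 34.
The resulting polynomial has degree 3 and real coefficients as required.

p(z) = z^3 -4·z^2 -26·z + 204.


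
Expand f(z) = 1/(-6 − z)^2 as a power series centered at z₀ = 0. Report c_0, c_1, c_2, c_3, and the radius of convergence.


Let w = z − z₀, so z = z₀ + w.
Then -6 − z = -6 − (z₀ + w) = (-6 − z₀) − w = -6 − w.
f(z) = 1/(-6 − w)^2 = (1/(-6)^2) · (1 − w/(-6))^{−2}.
By the binomial series (1−u)^{−2} = Σ_{n≥0} C(n+1, 1) u^n for |u|<1, with u = w/(-6):
  c_n = C(n+1, 1) / (-6)^(n+2).
  c_0 = 1/(-6)^2 = 1/36.
  c_1 = 2/(-6)^3 = -1/108.
  c_2 = 3/(-6)^4 = 1/432.
  c_3 = 4/(-6)^5 = -1/1944.
The series is valid for |w/d| < 1, i.e. |z − z₀| < |d|.
Radius of convergence: R = |-6 − z₀| = |-6| = 6 (distance from z₀ to the singularity z = -6).

c_0 = 1/36, c_1 = -1/108, c_2 = 1/432, c_3 = -1/1944; R = 6.


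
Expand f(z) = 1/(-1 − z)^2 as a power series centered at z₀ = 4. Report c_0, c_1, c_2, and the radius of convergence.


Let w = z − z₀, so z = z₀ + w.
Then -1 − z = -1 − (z₀ + w) = (-1 − z₀) − w = -5 − w.
f(z) = 1/(-5 − w)^2 = (1/(-5)^2) · (1 − w/(-5))^{−2}.
By the binomial series (1−u)^{−2} = Σ_{n≥0} C(n+1, 1) u^n for |u|<1, with u = w/(-5):
  c_n = C(n+1, 1) / (-5)^(n+2).
  c_0 = 1/(-5)^2 = 1/25.
  c_1 = 2/(-5)^3 = -2/125.
  c_2 = 3/(-5)^4 = 3/625.
The series is valid for |w/d| < 1, i.e. |z − z₀| < |d|.
Radius of convergence: R = |-1 − z₀| = |-5| = 5 (distance from z₀ to the singularity z = -1).

c_0 = 1/25, c_1 = -2/125, c_2 = 3/625; R = 5.


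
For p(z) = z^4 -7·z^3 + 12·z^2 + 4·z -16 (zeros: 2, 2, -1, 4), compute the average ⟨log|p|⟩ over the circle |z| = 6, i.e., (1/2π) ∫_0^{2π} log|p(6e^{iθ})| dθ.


Zeros: -1, 2, 2, 4; r = 6.
Inside |z| < r: -1, 2, 2, 4. Outside (|z| ≥ r): ∅.
p(0) = -16, so log|p(0)| = log(16) = 2.7726.
Apply Jensen: I(r) = log|p(0)| + Σ_k log(r/|z_k|), summed over zeros inside |z| < r.
  log(r/|z_k|) for z_k = 2: log(6/2) = 1.0986
  log(r/|z_k|) for z_k = 2: log(6/2) = 1.0986
  log(r/|z_k|) for z_k = -1: log(6/1) = 1.7918
  log(r/|z_k|) for z_k = 4: log(6/4) = 0.4055
Sum over inside zeros: 4.3944.
I(r) = log|p(0)| + (inside sum) = 2.7726 + 4.3944 = 7.1670.
Closed form (all zeros inside, monic): I(r) = n·log(r) = 4·log(6) = 7.1670. ✓

I(r) ≈ 7.1670.


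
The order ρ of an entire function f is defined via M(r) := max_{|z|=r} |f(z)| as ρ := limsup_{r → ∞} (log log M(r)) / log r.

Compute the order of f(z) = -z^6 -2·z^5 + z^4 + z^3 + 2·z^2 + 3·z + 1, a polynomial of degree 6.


|f(z)| ≤ Σ|c_k|·r^k = O(r^6) as r → ∞. Polynomial growth is O(e^{r^ε}) for every ε > 0 (since r^6/e^{r^ε} → 0), so ρ ≤ ε for all ε > 0, i.e. ρ = 0. Every nonconstant polynomial has order 0.
Therefore ρ = 0.

Order ρ = 0.


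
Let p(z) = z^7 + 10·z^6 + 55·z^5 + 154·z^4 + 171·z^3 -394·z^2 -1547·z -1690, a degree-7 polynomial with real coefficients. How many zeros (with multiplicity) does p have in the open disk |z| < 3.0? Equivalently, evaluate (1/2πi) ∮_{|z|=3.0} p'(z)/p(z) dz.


The zeros of p are: (-2 + 1i), (-2 - 1i), (-2 + 3i), (-2 - 3i), 2, (-2 + 3i), (-2 - 3i).
Their magnitudes are: 2.236, 2.236, 3.606, 3.606, 2, 3.606, 3.606.
Zeros with |z| < R = 3.0: (-2 + 1i), (-2 - 1i), 2.
Count = 3.
By the argument principle, (1/2πi) ∮_{|z|=R} p'(z)/p(z) dz equals exactly this count.

Number of zeros inside |z| < 3.0: 3.


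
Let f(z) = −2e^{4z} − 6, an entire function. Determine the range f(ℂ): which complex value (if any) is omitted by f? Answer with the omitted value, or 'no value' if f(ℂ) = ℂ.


Little Picard bounds the complement of f(ℂ) to at most one point.
e^{4z} is never zero on ℂ, so -2·e^{4z} takes every value in ℂ ∖ {0}. Adding -6 shifts the range to ℂ ∖ {-6}. Thus f omits exactly the value -6.

Omitted value: -6.


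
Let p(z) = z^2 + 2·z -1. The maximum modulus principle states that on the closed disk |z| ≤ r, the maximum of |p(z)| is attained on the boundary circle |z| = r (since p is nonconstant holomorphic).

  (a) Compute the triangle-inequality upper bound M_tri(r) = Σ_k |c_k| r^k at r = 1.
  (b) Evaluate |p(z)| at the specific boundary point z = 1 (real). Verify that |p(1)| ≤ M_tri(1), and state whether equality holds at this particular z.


Coefficients: c_0 = -1, c_1 = 2, c_2 = 1. Radius r = 1.
Part (a). Triangle bound: M_tri(r) = Σ_k |c_k| r^k
  = |-1|·1^0 + |2|·1^1 + |1|·1^2
  = 1 + 2 + 1 = 4.
This bounds M(r) := max_{|z|=r} |p(z)| from above; equality holds iff all terms c_k z^k can be made to align in phase at a single z on |z|=r.
Part (b). At z = 1 (real, on the circle |z| = r):
  p(1) = (-1)·1^0 + (2)·1^1 + (1)·1^2 = 2.
  |p(1)| = 2.
Check: |p(1)| = 2 ≤ 4 = M_tri(1). ✓ Equality does not hold at z = 1 (the coefficients have mixed signs, so the terms do not all align in phase there).

M_tri(1) = 4; |p(1)| = 2; equality at z=1: no.


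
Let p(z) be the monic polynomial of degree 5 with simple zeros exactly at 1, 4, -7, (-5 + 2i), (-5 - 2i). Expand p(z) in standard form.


The polynomial is p(z) = ∏_{α ∈ S} (z − α), where S = {1, 4, -7, (-5 + 2i), (-5 - 2i)}.
Expanding the product yields: p(z) = z^5 + 12·z^4 + 18·z^3 -224·z^2 -619·z + 812.
Note conjugate pairs combine to real quadratics: (z − (-5+2i))(z − (-5−2i)) = z² + 10z + 29.
The resulting polynomial has degree 5 and real coefficients as required.

p(z) = z^5 + 12·z^4 + 18·z^3 -224·z^2 -619·z + 812.


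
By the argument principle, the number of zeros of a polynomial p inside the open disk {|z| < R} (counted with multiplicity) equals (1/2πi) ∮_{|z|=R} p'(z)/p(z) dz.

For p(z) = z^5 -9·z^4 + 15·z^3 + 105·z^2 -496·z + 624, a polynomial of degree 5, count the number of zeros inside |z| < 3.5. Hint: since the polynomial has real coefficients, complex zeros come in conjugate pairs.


The zeros of p are: 3, 4, (3 + 2i), (3 - 2i), -4.
Their magnitudes are: 3, 4, 3.606, 3.606, 4.
Zeros with |z| < R = 3.5: 3.
Count = 1.
By the argument principle, (1/2πi) ∮_{|z|=R} p'(z)/p(z) dz equals exactly this count.

Number of zeros inside |z| < 3.5: 1.


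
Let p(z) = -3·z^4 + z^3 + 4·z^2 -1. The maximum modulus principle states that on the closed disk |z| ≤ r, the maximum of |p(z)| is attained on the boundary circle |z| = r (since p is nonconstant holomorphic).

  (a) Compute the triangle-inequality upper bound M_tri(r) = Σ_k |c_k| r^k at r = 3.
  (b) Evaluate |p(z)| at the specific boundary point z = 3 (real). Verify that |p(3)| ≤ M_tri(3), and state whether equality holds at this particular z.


Coefficients: c_0 = -1, c_1 = 0, c_2 = 4, c_3 = 1, c_4 = -3. Radius r = 3.
Part (a). Triangle bound: M_tri(r) = Σ_k |c_k| r^k
  = |-1|·3^0 + |0|·3^1 + |4|·3^2 + |1|·3^3 + |-3|·3^4
  = 1 + 0 + 36 + 27 + 243 = 307.
This bounds M(r) := max_{|z|=r} |p(z)| from above; equality holds iff all terms c_k z^k can be made to align in phase at a single z on |z|=r.
Part (b). At z = 3 (real, on the circle |z| = r):
  p(3) = (-1)·3^0 + (0)·3^1 + (4)·3^2 + (1)·3^3 + (-3)·3^4 = -181.
  |p(3)| = 181.
Check: |p(3)| = 181 ≤ 307 = M_tri(3). ✓ Equality does not hold at z = 3 (the coefficients have mixed signs, so the terms do not all align in phase there).

M_tri(3) = 307; |p(3)| = 181; equality at z=3: no.


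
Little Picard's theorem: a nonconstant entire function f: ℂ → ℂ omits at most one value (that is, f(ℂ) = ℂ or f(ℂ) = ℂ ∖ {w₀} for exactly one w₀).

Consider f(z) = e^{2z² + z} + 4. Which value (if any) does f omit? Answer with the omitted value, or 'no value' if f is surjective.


Little Picard bounds the complement of f(ℂ) to at most one point.
The exponent g(z) = 2z² + z is a nonconstant polynomial, hence surjective onto ℂ. So e^{g(z)} takes every value in {e^w : w ∈ ℂ} = ℂ ∖ {0}. Adding 4 shifts the range to ℂ ∖ {4}. f omits exactly 4.

Omitted value: 4.


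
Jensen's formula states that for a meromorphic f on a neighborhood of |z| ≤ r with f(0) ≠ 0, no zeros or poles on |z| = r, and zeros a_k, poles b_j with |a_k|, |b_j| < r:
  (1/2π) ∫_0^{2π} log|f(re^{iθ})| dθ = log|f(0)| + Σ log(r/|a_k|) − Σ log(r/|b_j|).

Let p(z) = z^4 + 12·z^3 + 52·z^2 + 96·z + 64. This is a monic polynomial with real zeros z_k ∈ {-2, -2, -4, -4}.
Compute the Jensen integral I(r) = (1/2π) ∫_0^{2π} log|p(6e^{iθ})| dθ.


Zeros: -4, -4, -2, -2; r = 6.
Inside |z| < r: -4, -4, -2, -2. Outside (|z| ≥ r): ∅.
p(0) = 64, so log|p(0)| = log(64) = 4.1589.
Apply Jensen: I(r) = log|p(0)| + Σ_k log(r/|z_k|), summed over zeros inside |z| < r.
  log(r/|z_k|) for z_k = -2: log(6/2) = 1.0986
  log(r/|z_k|) for z_k = -2: log(6/2) = 1.0986
  log(r/|z_k|) for z_k = -4: log(6/4) = 0.4055
  log(r/|z_k|) for z_k = -4: log(6/4) = 0.4055
Sum over inside zeros: 3.0082.
I(r) = log|p(0)| + (inside sum) = 4.1589 + 3.0082 = 7.1670.
Closed form (all zeros inside, monic): I(r) = n·log(r) = 4·log(6) = 7.1670. ✓

I(r) ≈ 7.1670.


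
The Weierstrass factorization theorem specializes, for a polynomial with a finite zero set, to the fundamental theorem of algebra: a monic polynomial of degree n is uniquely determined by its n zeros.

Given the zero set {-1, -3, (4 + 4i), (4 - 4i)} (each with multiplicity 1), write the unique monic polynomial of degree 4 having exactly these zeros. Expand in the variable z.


The polynomial is p(z) = ∏_{α ∈ S} (z − α), where S = {-1, -3, (4 + 4i), (4 - 4i)}.
Expanding the product yields: p(z) = z^4 -4·z^3 + 3·z^2 + 104·z + 96.
Note conjugate pairs combine to real quadratics: (z − (4+4i))(z − (4−4i)) = z² − 8z + 32.
The resulting polynomial has degree 4 and real coefficients as required.

p(z) = z^4 -4·z^3 + 3·z^2 + 104·z + 96.


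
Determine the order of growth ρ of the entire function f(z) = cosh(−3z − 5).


cosh(w) is a linear combination of e^{iw} and e^{−iw} (or e^w, e^{−w} in the hyperbolic case), so |cosh(w)| ≤ e^{|w|}. With w = −3z − 5, |w| ≤ 3|z| + 5 = 3r + 5 on |z| = r, giving M(r) ≤ e^{3r + 5}, so ρ ≤ 1. On a suitable ray (z = it for sin/cos; z = t for sinh/cosh, t real → ∞), |cosh(−3z − 5)| grows like e^{3|t|}/2, so ρ ≥ 1. Hence ρ = 1.
Therefore ρ = 1.

Order ρ = 1.


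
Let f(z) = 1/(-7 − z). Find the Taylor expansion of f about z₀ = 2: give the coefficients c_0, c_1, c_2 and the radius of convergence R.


Let w = z − z₀, so z = z₀ + w.
Then -7 − z = -7 − (z₀ + w) = (-7 − z₀) − w = -9 − w.
f(z) = 1/(-9 − w) = (1/(-9)) · 1/(1 − w/(-9)) = Σ_{n≥0} w^n / (-9)^(n+1).
So c_n = 1/(-9)^(n+1):
  c_0 = 1/(-9)^1 = -1/9.
  c_1 = 1/(-9)^2 = 1/81.
  c_2 = 1/(-9)^3 = -1/729.
The series is valid for |w/d| < 1, i.e. |z − z₀| < |d|.
Radius of convergence: R = |-7 − z₀| = |-9| = 9 (distance from z₀ to the singularity z = -7).

c_0 = -1/9, c_1 = 1/81, c_2 = -1/729; R = 9.


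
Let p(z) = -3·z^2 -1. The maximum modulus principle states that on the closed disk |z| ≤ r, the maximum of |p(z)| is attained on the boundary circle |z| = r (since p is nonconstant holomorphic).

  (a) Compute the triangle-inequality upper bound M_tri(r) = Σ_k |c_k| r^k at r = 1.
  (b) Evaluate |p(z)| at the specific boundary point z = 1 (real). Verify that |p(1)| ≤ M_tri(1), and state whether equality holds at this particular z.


Coefficients: c_0 = -1, c_1 = 0, c_2 = -3. Radius r = 1.
Part (a). Triangle bound: M_tri(r) = Σ_k |c_k| r^k
  = |-1|·1^0 + |0|·1^1 + |-3|·1^2
  = 1 + 0 + 3 = 4.
This bounds M(r) := max_{|z|=r} |p(z)| from above; equality holds iff all terms c_k z^k can be made to align in phase at a single z on |z|=r.
Part (b). At z = 1 (real, on the circle |z| = r):
  p(1) = (-1)·1^0 + (0)·1^1 + (-3)·1^2 = -4.
  |p(1)| = 4.
Since all nonzero coefficients share the same sign, |p(1)| = 4 = M_tri(1); the triangle bound is attained at z = 1, so in fact M(r) = 4.

M_tri(1) = 4; |p(1)| = 4; equality at z=1: yes.


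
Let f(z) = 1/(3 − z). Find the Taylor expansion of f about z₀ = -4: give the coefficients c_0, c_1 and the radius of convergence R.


Let w = z − z₀, so z = z₀ + w.
Then 3 − z = 3 − (z₀ + w) = (3 − z₀) − w = 7 − w.
f(z) = 1/(7 − w) = (1/(7)) · 1/(1 − w/(7)) = Σ_{n≥0} w^n / (7)^(n+1).
So c_n = 1/(7)^(n+1):
  c_0 = 1/(7)^1 = 1/7.
  c_1 = 1/(7)^2 = 1/49.
The series is valid for |w/d| < 1, i.e. |z − z₀| < |d|.
Radius of convergence: R = |3 − z₀| = |7| = 7 (distance from z₀ to the singularity z = 3).

c_0 = 1/7, c_1 = 1/49; R = 7.


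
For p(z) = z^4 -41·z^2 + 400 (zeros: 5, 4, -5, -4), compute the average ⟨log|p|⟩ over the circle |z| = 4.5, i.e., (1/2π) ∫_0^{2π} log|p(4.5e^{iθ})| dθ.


Zeros: -5, -4, 4, 5; r = 4.5.
Inside |z| < r: -4, 4. Outside (|z| ≥ r): -5, 5.
p(0) = 400, so log|p(0)| = log(400) = 5.9915.
Apply Jensen: I(r) = log|p(0)| + Σ_k log(r/|z_k|), summed over zeros inside |z| < r.
  log(r/|z_k|) for z_k = 4: log(4.5/4) = 0.1178
  log(r/|z_k|) for z_k = -4: log(4.5/4) = 0.1178
  Outside zeros (-5, 5) contribute nothing to the Jensen sum.
Sum over inside zeros: 0.2356.
I(r) = log|p(0)| + (inside sum) = 5.9915 + 0.2356 = 6.2270.
Note: since some zeros are outside |z| ≤ r, the simplified n·log(r) form does NOT apply — only the inside zeros contribute.

I(r) ≈ 6.2270.


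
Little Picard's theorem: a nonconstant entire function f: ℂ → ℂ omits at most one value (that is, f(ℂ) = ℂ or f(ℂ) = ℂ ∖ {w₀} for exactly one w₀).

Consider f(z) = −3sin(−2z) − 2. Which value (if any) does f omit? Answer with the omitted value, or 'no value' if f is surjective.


Little Picard bounds the complement of f(ℂ) to at most one point.
sin is entire and surjective onto ℂ: for every w ∈ ℂ, sin(ζ) = w has a solution ζ ∈ ℂ (e.g., via the complex inverse arcsin). With ζ = −2z this gives z = ζ/(-2). Then -3·sin(−2z) takes every value in -3·ℂ = ℂ, and adding -2 is a bijection of ℂ. So f is surjective and omits no value. (Note: only on the real line is sin bounded by [−1, 1].)

Omitted value: no value.


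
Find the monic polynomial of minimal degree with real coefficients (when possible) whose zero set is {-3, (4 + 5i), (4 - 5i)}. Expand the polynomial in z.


The polynomial is p(z) = ∏_{α ∈ S} (z − α), where S = {-3, (4 + 5i), (4 - 5i)}.
Expanding the product yields: p(z) = z^3 -5·z^2 + 17·z + 123.
Note conjugate pairs combine to real quadratics: (z − (4+5i))(z − (4−5i)) = z² − 8z + 41.
The resulting polynomial has degree 3 and real coefficients as required.

p(z) = z^3 -5·z^2 + 17·z + 123.


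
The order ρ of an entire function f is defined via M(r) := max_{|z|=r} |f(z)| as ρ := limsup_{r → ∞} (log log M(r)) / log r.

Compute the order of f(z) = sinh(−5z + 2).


sinh(w) is a linear combination of e^{iw} and e^{−iw} (or e^w, e^{−w} in the hyperbolic case), so |sinh(w)| ≤ e^{|w|}. With w = −5z + 2, |w| ≤ 5|z| + 2 = 5r + 2 on |z| = r, giving M(r) ≤ e^{5r + 2}, so ρ ≤ 1. On a suitable ray (z = it for sin/cos; z = t for sinh/cosh, t real → ∞), |sinh(−5z + 2)| grows like e^{5|t|}/2, so ρ ≥ 1. Hence ρ = 1.
Therefore ρ = 1.

Order ρ = 1.


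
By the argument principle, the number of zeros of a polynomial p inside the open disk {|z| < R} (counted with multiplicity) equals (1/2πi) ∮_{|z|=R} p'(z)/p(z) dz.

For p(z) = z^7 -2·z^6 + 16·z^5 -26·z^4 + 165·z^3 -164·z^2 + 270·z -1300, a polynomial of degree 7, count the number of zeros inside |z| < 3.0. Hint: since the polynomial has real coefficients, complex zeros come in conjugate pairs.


The zeros of p are: (-1 + 3i), (-1 - 3i), 2, (-1 + 2i), (-1 - 2i), (2 + 3i), (2 - 3i).
Their magnitudes are: 3.162, 3.162, 2, 2.236, 2.236, 3.606, 3.606.
Zeros with |z| < R = 3.0: 2, (-1 + 2i), (-1 - 2i).
Count = 3.
By the argument principle, (1/2πi) ∮_{|z|=R} p'(z)/p(z) dz equals exactly this count.

Number of zeros inside |z| < 3.0: 3.


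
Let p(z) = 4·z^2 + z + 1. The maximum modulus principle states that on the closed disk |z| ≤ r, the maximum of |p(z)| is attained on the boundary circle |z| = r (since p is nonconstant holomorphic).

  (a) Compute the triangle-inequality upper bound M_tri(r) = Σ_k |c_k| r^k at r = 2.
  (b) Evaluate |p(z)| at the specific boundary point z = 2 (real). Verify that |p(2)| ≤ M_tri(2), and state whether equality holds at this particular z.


Coefficients: c_0 = 1, c_1 = 1, c_2 = 4. Radius r = 2.
Part (a). Triangle bound: M_tri(r) = Σ_k |c_k| r^k
  = |1|·2^0 + |1|·2^1 + |4|·2^2
  = 1 + 2 + 16 = 19.
This bounds M(r) := max_{|z|=r} |p(z)| from above; equality holds iff all terms c_k z^k can be made to align in phase at a single z on |z|=r.
Part (b). At z = 2 (real, on the circle |z| = r):
  p(2) = (1)·2^0 + (1)·2^1 + (4)·2^2 = 19.
  |p(2)| = 19.
Since all nonzero coefficients share the same sign, |p(2)| = 19 = M_tri(2); the triangle bound is attained at z = 2, so in fact M(r) = 19.

M_tri(2) = 19; |p(2)| = 19; equality at z=2: yes.


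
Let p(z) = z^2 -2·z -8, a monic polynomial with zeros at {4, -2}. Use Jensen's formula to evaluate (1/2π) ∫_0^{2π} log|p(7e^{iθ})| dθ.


Zeros: -2, 4; r = 7.
Inside |z| < r: -2, 4. Outside (|z| ≥ r): ∅.
p(0) = -8, so log|p(0)| = log(8) = 2.0794.
Apply Jensen: I(r) = log|p(0)| + Σ_k log(r/|z_k|), summed over zeros inside |z| < r.
  log(r/|z_k|) for z_k = 4: log(7/4) = 0.5596
  log(r/|z_k|) for z_k = -2: log(7/2) = 1.2528
Sum over inside zeros: 1.8124.
I(r) = log|p(0)| + (inside sum) = 2.0794 + 1.8124 = 3.8918.
Closed form (all zeros inside, monic): I(r) = n·log(r) = 2·log(7) = 3.8918. ✓

I(r) ≈ 3.8918.
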